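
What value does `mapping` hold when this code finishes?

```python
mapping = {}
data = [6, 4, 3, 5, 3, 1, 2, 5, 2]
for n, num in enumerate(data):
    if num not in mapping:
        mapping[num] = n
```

Let's trace through this code step by step.

Initialize: mapping = {}
Initialize: data = [6, 4, 3, 5, 3, 1, 2, 5, 2]
Entering loop: for n, num in enumerate(data):

After execution: mapping = {6: 0, 4: 1, 3: 2, 5: 3, 1: 5, 2: 6}
{6: 0, 4: 1, 3: 2, 5: 3, 1: 5, 2: 6}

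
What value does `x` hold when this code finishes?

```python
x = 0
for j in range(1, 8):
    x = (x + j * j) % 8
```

Let's trace through this code step by step.

Initialize: x = 0
Entering loop: for j in range(1, 8):

After execution: x = 4
4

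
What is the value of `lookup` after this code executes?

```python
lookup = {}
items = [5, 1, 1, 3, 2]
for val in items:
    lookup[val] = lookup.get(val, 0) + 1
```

Let's trace through this code step by step.

Initialize: lookup = {}
Initialize: items = [5, 1, 1, 3, 2]
Entering loop: for val in items:

After execution: lookup = {5: 1, 1: 2, 3: 1, 2: 1}
{5: 1, 1: 2, 3: 1, 2: 1}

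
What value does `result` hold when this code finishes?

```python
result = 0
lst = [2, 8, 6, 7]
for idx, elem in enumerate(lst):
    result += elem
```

Let's trace through this code step by step.

Initialize: result = 0
Initialize: lst = [2, 8, 6, 7]
Entering loop: for idx, elem in enumerate(lst):

After execution: result = 23
23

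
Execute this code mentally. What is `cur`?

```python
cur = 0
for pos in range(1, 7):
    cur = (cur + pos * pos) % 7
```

Let's trace through this code step by step.

Initialize: cur = 0
Entering loop: for pos in range(1, 7):

After execution: cur = 0
0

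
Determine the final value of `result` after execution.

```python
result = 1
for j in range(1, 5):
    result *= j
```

Let's trace through this code step by step.

Initialize: result = 1
Entering loop: for j in range(1, 5):

After execution: result = 24
24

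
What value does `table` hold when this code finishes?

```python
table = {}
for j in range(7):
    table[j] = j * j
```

Let's trace through this code step by step.

Initialize: table = {}
Entering loop: for j in range(7):

After execution: table = {0: 0, 1: 1, 2: 4, 3: 9, 4: 16, 5: 25, 6: 36}
{0: 0, 1: 1, 2: 4, 3: 9, 4: 16, 5: 25, 6: 36}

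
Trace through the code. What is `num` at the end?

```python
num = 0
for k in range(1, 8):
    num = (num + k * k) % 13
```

Let's trace through this code step by step.

Initialize: num = 0
Entering loop: for k in range(1, 8):

After execution: num = 10
10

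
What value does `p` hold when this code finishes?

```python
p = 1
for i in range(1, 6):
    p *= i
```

Let's trace through this code step by step.

Initialize: p = 1
Entering loop: for i in range(1, 6):

After execution: p = 120
120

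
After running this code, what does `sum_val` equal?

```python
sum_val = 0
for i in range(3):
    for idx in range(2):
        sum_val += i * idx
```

Let's trace through this code step by step.

Initialize: sum_val = 0
Entering loop: for i in range(3):

After execution: sum_val = 3
3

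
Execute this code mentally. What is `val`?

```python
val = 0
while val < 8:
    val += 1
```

Let's trace through this code step by step.

Initialize: val = 0
Entering loop: while val < 8:

After execution: val = 8
8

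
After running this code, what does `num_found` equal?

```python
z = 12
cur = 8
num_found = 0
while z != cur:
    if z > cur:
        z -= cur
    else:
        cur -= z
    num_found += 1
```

Let's trace through this code step by step.

Initialize: z = 12
Initialize: cur = 8
Initialize: num_found = 0
Entering loop: while z != cur:

After execution: num_found = 2
2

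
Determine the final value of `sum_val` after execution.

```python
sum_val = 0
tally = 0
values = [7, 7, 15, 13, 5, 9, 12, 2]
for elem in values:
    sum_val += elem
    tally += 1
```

Let's trace through this code step by step.

Initialize: sum_val = 0
Initialize: tally = 0
Initialize: values = [7, 7, 15, 13, 5, 9, 12, 2]
Entering loop: for elem in values:

After execution: sum_val = 70
70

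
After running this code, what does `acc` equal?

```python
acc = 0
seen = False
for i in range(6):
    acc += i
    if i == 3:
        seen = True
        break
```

Let's trace through this code step by step.

Initialize: acc = 0
Initialize: seen = False
Entering loop: for i in range(6):

After execution: acc = 6
6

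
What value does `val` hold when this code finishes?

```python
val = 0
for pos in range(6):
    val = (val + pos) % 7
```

Let's trace through this code step by step.

Initialize: val = 0
Entering loop: for pos in range(6):

After execution: val = 1
1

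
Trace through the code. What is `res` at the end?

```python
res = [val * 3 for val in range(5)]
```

Let's trace through this code step by step.

Initialize: res = [val * 3 for val in range(5)]

After execution: res = [0, 3, 6, 9, 12]
[0, 3, 6, 9, 12]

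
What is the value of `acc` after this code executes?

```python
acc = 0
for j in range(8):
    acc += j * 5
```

Let's trace through this code step by step.

Initialize: acc = 0
Entering loop: for j in range(8):

After execution: acc = 140
140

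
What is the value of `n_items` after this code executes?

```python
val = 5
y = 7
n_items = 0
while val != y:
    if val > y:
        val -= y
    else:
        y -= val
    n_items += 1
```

Let's trace through this code step by step.

Initialize: val = 5
Initialize: y = 7
Initialize: n_items = 0
Entering loop: while val != y:

After execution: n_items = 4
4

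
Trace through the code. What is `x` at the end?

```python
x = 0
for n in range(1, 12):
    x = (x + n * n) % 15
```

Let's trace through this code step by step.

Initialize: x = 0
Entering loop: for n in range(1, 12):

After execution: x = 11
11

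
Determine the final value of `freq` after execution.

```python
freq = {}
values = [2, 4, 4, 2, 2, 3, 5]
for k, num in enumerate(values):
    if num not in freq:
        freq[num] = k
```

Let's trace through this code step by step.

Initialize: freq = {}
Initialize: values = [2, 4, 4, 2, 2, 3, 5]
Entering loop: for k, num in enumerate(values):

After execution: freq = {2: 0, 4: 1, 3: 5, 5: 6}
{2: 0, 4: 1, 3: 5, 5: 6}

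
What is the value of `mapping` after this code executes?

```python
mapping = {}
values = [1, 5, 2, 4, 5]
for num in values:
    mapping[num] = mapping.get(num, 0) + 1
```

Let's trace through this code step by step.

Initialize: mapping = {}
Initialize: values = [1, 5, 2, 4, 5]
Entering loop: for num in values:

After execution: mapping = {1: 1, 5: 2, 2: 1, 4: 1}
{1: 1, 5: 2, 2: 1, 4: 1}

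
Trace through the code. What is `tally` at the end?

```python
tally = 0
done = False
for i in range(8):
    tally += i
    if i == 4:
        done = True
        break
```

Let's trace through this code step by step.

Initialize: tally = 0
Initialize: done = False
Entering loop: for i in range(8):

After execution: tally = 10
10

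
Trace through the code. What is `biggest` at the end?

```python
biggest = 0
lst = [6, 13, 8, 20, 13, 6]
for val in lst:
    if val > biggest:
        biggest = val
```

Let's trace through this code step by step.

Initialize: biggest = 0
Initialize: lst = [6, 13, 8, 20, 13, 6]
Entering loop: for val in lst:

After execution: biggest = 20
20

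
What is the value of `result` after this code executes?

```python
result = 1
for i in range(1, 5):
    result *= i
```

Let's trace through this code step by step.

Initialize: result = 1
Entering loop: for i in range(1, 5):

After execution: result = 24
24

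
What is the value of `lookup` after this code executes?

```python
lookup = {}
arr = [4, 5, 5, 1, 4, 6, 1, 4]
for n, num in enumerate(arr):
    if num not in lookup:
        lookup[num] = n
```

Let's trace through this code step by step.

Initialize: lookup = {}
Initialize: arr = [4, 5, 5, 1, 4, 6, 1, 4]
Entering loop: for n, num in enumerate(arr):

After execution: lookup = {4: 0, 5: 1, 1: 3, 6: 5}
{4: 0, 5: 1, 1: 3, 6: 5}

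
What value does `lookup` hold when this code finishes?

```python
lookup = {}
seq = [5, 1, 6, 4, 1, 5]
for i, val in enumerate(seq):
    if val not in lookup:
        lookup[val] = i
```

Let's trace through this code step by step.

Initialize: lookup = {}
Initialize: seq = [5, 1, 6, 4, 1, 5]
Entering loop: for i, val in enumerate(seq):

After execution: lookup = {5: 0, 1: 1, 6: 2, 4: 3}
{5: 0, 1: 1, 6: 2, 4: 3}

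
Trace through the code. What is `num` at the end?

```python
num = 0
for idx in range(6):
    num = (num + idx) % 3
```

Let's trace through this code step by step.

Initialize: num = 0
Entering loop: for idx in range(6):

After execution: num = 0
0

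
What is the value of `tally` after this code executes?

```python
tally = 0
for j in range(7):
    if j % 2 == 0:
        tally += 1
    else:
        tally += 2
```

Let's trace through this code step by step.

Initialize: tally = 0
Entering loop: for j in range(7):

After execution: tally = 10
10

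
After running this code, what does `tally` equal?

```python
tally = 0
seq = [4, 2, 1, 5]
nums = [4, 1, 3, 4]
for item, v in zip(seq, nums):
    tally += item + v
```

Let's trace through this code step by step.

Initialize: tally = 0
Initialize: seq = [4, 2, 1, 5]
Initialize: nums = [4, 1, 3, 4]
Entering loop: for item, v in zip(seq, nums):

After execution: tally = 24
24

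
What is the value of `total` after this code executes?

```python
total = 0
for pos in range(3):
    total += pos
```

Let's trace through this code step by step.

Initialize: total = 0
Entering loop: for pos in range(3):

After execution: total = 3
3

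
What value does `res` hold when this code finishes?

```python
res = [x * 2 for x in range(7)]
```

Let's trace through this code step by step.

Initialize: res = [x * 2 for x in range(7)]

After execution: res = [0, 2, 4, 6, 8, 10, 12]
[0, 2, 4, 6, 8, 10, 12]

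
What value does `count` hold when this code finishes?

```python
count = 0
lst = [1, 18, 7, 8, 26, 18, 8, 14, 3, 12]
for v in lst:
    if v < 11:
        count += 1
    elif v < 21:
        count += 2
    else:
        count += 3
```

Let's trace through this code step by step.

Initialize: count = 0
Initialize: lst = [1, 18, 7, 8, 26, 18, 8, 14, 3, 12]
Entering loop: for v in lst:

After execution: count = 16
16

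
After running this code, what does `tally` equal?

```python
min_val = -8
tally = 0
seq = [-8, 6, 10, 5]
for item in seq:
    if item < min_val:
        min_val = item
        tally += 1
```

Let's trace through this code step by step.

Initialize: min_val = -8
Initialize: tally = 0
Initialize: seq = [-8, 6, 10, 5]
Entering loop: for item in seq:

After execution: tally = 0
0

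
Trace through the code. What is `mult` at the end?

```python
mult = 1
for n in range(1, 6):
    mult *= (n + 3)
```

Let's trace through this code step by step.

Initialize: mult = 1
Entering loop: for n in range(1, 6):

After execution: mult = 6720
6720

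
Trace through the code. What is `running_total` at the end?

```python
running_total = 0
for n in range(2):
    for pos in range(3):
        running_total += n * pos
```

Let's trace through this code step by step.

Initialize: running_total = 0
Entering loop: for n in range(2):

After execution: running_total = 3
3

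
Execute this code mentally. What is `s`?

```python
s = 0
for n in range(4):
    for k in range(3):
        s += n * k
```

Let's trace through this code step by step.

Initialize: s = 0
Entering loop: for n in range(4):

After execution: s = 18
18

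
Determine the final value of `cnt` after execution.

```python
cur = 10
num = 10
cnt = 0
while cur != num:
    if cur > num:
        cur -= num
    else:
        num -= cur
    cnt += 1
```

Let's trace through this code step by step.

Initialize: cur = 10
Initialize: num = 10
Initialize: cnt = 0
Entering loop: while cur != num:

After execution: cnt = 0
0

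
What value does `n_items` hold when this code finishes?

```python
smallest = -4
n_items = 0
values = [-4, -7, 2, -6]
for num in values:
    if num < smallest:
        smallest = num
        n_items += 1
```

Let's trace through this code step by step.

Initialize: smallest = -4
Initialize: n_items = 0
Initialize: values = [-4, -7, 2, -6]
Entering loop: for num in values:

After execution: n_items = 1
1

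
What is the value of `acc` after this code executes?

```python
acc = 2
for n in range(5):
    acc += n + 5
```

Let's trace through this code step by step.

Initialize: acc = 2
Entering loop: for n in range(5):

After execution: acc = 37
37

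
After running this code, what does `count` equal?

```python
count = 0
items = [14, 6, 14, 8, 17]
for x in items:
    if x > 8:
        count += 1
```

Let's trace through this code step by step.

Initialize: count = 0
Initialize: items = [14, 6, 14, 8, 17]
Entering loop: for x in items:

After execution: count = 3
3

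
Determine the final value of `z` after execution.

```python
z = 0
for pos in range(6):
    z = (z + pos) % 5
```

Let's trace through this code step by step.

Initialize: z = 0
Entering loop: for pos in range(6):

After execution: z = 0
0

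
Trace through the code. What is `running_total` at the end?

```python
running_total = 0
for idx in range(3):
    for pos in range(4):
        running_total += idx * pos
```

Let's trace through this code step by step.

Initialize: running_total = 0
Entering loop: for idx in range(3):

After execution: running_total = 18
18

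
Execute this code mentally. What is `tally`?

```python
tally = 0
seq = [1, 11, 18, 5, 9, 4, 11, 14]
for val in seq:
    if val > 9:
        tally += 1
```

Let's trace through this code step by step.

Initialize: tally = 0
Initialize: seq = [1, 11, 18, 5, 9, 4, 11, 14]
Entering loop: for val in seq:

After execution: tally = 4
4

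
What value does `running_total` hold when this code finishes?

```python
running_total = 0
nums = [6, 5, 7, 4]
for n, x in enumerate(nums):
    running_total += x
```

Let's trace through this code step by step.

Initialize: running_total = 0
Initialize: nums = [6, 5, 7, 4]
Entering loop: for n, x in enumerate(nums):

After execution: running_total = 22
22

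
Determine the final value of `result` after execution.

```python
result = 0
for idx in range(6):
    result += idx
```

Let's trace through this code step by step.

Initialize: result = 0
Entering loop: for idx in range(6):

After execution: result = 15
15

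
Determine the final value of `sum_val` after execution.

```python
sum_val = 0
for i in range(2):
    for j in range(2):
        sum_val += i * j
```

Let's trace through this code step by step.

Initialize: sum_val = 0
Entering loop: for i in range(2):

After execution: sum_val = 1
1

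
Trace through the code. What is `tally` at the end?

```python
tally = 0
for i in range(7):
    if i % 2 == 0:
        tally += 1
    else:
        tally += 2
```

Let's trace through this code step by step.

Initialize: tally = 0
Entering loop: for i in range(7):

After execution: tally = 10
10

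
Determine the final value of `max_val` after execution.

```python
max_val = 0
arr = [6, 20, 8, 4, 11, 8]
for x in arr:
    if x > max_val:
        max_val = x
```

Let's trace through this code step by step.

Initialize: max_val = 0
Initialize: arr = [6, 20, 8, 4, 11, 8]
Entering loop: for x in arr:

After execution: max_val = 20
20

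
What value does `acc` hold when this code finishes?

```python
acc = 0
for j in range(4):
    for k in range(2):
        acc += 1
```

Let's trace through this code step by step.

Initialize: acc = 0
Entering loop: for j in range(4):

After execution: acc = 8
8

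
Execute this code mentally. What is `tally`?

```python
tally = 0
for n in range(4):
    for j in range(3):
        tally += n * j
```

Let's trace through this code step by step.

Initialize: tally = 0
Entering loop: for n in range(4):

After execution: tally = 18
18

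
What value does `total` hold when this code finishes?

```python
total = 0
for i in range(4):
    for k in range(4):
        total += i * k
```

Let's trace through this code step by step.

Initialize: total = 0
Entering loop: for i in range(4):

After execution: total = 36
36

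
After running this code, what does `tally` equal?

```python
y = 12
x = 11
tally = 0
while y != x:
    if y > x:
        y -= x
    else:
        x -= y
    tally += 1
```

Let's trace through this code step by step.

Initialize: y = 12
Initialize: x = 11
Initialize: tally = 0
Entering loop: while y != x:

After execution: tally = 11
11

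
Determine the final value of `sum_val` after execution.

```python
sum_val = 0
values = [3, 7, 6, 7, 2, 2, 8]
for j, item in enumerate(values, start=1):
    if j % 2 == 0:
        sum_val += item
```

Let's trace through this code step by step.

Initialize: sum_val = 0
Initialize: values = [3, 7, 6, 7, 2, 2, 8]
Entering loop: for j, item in enumerate(values, start=1):

After execution: sum_val = 16
16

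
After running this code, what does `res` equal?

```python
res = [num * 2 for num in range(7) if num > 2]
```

Let's trace through this code step by step.

Initialize: res = [num * 2 for num in range(7) if num > 2]

After execution: res = [6, 8, 10, 12]
[6, 8, 10, 12]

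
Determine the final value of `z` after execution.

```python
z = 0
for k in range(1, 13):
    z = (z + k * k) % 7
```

Let's trace through this code step by step.

Initialize: z = 0
Entering loop: for k in range(1, 13):

After execution: z = 6
6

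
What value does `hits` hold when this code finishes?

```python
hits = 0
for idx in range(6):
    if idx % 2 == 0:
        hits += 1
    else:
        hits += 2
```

Let's trace through this code step by step.

Initialize: hits = 0
Entering loop: for idx in range(6):

After execution: hits = 9
9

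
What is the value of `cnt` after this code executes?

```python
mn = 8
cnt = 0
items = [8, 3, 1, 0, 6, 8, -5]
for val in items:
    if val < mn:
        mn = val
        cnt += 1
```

Let's trace through this code step by step.

Initialize: mn = 8
Initialize: cnt = 0
Initialize: items = [8, 3, 1, 0, 6, 8, -5]
Entering loop: for val in items:

After execution: cnt = 4
4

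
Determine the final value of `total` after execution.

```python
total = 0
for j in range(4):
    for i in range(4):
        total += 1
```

Let's trace through this code step by step.

Initialize: total = 0
Entering loop: for j in range(4):

After execution: total = 16
16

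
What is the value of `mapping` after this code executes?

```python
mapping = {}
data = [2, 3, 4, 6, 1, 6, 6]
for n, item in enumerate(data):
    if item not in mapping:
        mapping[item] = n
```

Let's trace through this code step by step.

Initialize: mapping = {}
Initialize: data = [2, 3, 4, 6, 1, 6, 6]
Entering loop: for n, item in enumerate(data):

After execution: mapping = {2: 0, 3: 1, 4: 2, 6: 3, 1: 4}
{2: 0, 3: 1, 4: 2, 6: 3, 1: 4}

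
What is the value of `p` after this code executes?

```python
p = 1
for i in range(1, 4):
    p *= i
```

Let's trace through this code step by step.

Initialize: p = 1
Entering loop: for i in range(1, 4):

After execution: p = 6
6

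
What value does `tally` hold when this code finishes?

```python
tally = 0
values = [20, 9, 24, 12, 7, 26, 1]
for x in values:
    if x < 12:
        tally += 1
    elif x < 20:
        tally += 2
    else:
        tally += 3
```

Let's trace through this code step by step.

Initialize: tally = 0
Initialize: values = [20, 9, 24, 12, 7, 26, 1]
Entering loop: for x in values:

After execution: tally = 14
14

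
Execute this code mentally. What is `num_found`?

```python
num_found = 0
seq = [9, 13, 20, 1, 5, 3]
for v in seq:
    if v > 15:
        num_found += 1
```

Let's trace through this code step by step.

Initialize: num_found = 0
Initialize: seq = [9, 13, 20, 1, 5, 3]
Entering loop: for v in seq:

After execution: num_found = 1
1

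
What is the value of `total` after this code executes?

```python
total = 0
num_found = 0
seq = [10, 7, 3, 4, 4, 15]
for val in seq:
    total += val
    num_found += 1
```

Let's trace through this code step by step.

Initialize: total = 0
Initialize: num_found = 0
Initialize: seq = [10, 7, 3, 4, 4, 15]
Entering loop: for val in seq:

After execution: total = 43
43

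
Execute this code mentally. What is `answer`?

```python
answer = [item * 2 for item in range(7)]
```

Let's trace through this code step by step.

Initialize: answer = [item * 2 for item in range(7)]

After execution: answer = [0, 2, 4, 6, 8, 10, 12]
[0, 2, 4, 6, 8, 10, 12]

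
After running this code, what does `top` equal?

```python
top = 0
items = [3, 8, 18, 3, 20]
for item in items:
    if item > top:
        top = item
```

Let's trace through this code step by step.

Initialize: top = 0
Initialize: items = [3, 8, 18, 3, 20]
Entering loop: for item in items:

After execution: top = 20
20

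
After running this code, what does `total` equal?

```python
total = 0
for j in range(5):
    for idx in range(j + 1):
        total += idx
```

Let's trace through this code step by step.

Initialize: total = 0
Entering loop: for j in range(5):

After execution: total = 20
20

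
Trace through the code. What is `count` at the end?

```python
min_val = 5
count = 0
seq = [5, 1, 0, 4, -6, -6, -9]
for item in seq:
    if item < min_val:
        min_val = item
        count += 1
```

Let's trace through this code step by step.

Initialize: min_val = 5
Initialize: count = 0
Initialize: seq = [5, 1, 0, 4, -6, -6, -9]
Entering loop: for item in seq:

After execution: count = 4
4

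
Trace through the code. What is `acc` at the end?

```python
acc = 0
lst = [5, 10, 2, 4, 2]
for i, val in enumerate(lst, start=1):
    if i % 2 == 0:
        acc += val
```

Let's trace through this code step by step.

Initialize: acc = 0
Initialize: lst = [5, 10, 2, 4, 2]
Entering loop: for i, val in enumerate(lst, start=1):

After execution: acc = 14
14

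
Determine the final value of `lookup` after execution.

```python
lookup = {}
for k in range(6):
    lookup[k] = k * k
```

Let's trace through this code step by step.

Initialize: lookup = {}
Entering loop: for k in range(6):

After execution: lookup = {0: 0, 1: 1, 2: 4, 3: 9, 4: 16, 5: 25}
{0: 0, 1: 1, 2: 4, 3: 9, 4: 16, 5: 25}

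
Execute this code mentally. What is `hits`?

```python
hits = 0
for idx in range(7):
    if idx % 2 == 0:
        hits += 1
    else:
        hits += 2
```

Let's trace through this code step by step.

Initialize: hits = 0
Entering loop: for idx in range(7):

After execution: hits = 10
10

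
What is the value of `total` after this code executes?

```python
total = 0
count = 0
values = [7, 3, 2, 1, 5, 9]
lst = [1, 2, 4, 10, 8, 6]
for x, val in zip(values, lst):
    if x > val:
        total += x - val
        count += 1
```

Let's trace through this code step by step.

Initialize: total = 0
Initialize: count = 0
Initialize: values = [7, 3, 2, 1, 5, 9]
Initialize: lst = [1, 2, 4, 10, 8, 6]
Entering loop: for x, val in zip(values, lst):

After execution: total = 10
10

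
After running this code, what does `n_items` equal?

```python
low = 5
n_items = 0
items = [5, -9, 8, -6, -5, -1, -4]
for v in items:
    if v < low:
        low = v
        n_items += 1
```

Let's trace through this code step by step.

Initialize: low = 5
Initialize: n_items = 0
Initialize: items = [5, -9, 8, -6, -5, -1, -4]
Entering loop: for v in items:

After execution: n_items = 1
1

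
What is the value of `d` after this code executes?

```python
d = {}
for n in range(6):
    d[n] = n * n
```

Let's trace through this code step by step.

Initialize: d = {}
Entering loop: for n in range(6):

After execution: d = {0: 0, 1: 1, 2: 4, 3: 9, 4: 16, 5: 25}
{0: 0, 1: 1, 2: 4, 3: 9, 4: 16, 5: 25}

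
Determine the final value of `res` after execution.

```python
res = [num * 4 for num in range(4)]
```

Let's trace through this code step by step.

Initialize: res = [num * 4 for num in range(4)]

After execution: res = [0, 4, 8, 12]
[0, 4, 8, 12]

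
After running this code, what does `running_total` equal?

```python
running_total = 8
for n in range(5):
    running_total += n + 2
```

Let's trace through this code step by step.

Initialize: running_total = 8
Entering loop: for n in range(5):

After execution: running_total = 28
28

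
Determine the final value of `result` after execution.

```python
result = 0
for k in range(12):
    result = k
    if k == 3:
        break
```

Let's trace through this code step by step.

Initialize: result = 0
Entering loop: for k in range(12):

After execution: result = 3
3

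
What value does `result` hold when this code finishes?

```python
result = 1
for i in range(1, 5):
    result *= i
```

Let's trace through this code step by step.

Initialize: result = 1
Entering loop: for i in range(1, 5):

After execution: result = 24
24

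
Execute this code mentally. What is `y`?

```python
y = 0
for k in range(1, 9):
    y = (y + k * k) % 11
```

Let's trace through this code step by step.

Initialize: y = 0
Entering loop: for k in range(1, 9):

After execution: y = 6
6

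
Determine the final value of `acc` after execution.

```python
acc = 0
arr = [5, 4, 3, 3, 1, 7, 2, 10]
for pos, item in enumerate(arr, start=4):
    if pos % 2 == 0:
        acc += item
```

Let's trace through this code step by step.

Initialize: acc = 0
Initialize: arr = [5, 4, 3, 3, 1, 7, 2, 10]
Entering loop: for pos, item in enumerate(arr, start=4):

After execution: acc = 11
11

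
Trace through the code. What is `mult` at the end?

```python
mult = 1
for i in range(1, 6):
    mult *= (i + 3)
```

Let's trace through this code step by step.

Initialize: mult = 1
Entering loop: for i in range(1, 6):

After execution: mult = 6720
6720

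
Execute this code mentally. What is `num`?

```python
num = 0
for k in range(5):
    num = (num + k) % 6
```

Let's trace through this code step by step.

Initialize: num = 0
Entering loop: for k in range(5):

After execution: num = 4
4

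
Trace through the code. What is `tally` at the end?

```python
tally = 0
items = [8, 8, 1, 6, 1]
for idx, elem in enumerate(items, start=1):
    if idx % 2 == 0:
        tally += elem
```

Let's trace through this code step by step.

Initialize: tally = 0
Initialize: items = [8, 8, 1, 6, 1]
Entering loop: for idx, elem in enumerate(items, start=1):

After execution: tally = 14
14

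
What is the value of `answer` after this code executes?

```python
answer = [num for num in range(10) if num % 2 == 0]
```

Let's trace through this code step by step.

Initialize: answer = [num for num in range(10) if num % 2 == 0]

After execution: answer = [0, 2, 4, 6, 8]
[0, 2, 4, 6, 8]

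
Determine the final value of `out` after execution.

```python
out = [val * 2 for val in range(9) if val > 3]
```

Let's trace through this code step by step.

Initialize: out = [val * 2 for val in range(9) if val > 3]

After execution: out = [8, 10, 12, 14, 16]
[8, 10, 12, 14, 16]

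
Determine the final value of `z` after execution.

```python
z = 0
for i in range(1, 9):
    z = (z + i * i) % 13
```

Let's trace through this code step by step.

Initialize: z = 0
Entering loop: for i in range(1, 9):

After execution: z = 9
9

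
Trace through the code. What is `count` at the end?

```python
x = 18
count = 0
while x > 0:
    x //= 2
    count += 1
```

Let's trace through this code step by step.

Initialize: x = 18
Initialize: count = 0
Entering loop: while x > 0:

After execution: count = 5
5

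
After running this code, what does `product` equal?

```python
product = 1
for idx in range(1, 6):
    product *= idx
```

Let's trace through this code step by step.

Initialize: product = 1
Entering loop: for idx in range(1, 6):

After execution: product = 120
120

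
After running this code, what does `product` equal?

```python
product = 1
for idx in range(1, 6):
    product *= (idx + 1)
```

Let's trace through this code step by step.

Initialize: product = 1
Entering loop: for idx in range(1, 6):

After execution: product = 720
720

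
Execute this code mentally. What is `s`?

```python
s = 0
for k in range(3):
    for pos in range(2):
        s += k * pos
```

Let's trace through this code step by step.

Initialize: s = 0
Entering loop: for k in range(3):

After execution: s = 3
3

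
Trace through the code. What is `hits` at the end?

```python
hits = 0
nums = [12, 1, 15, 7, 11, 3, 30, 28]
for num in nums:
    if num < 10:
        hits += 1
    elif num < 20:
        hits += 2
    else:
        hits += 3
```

Let's trace through this code step by step.

Initialize: hits = 0
Initialize: nums = [12, 1, 15, 7, 11, 3, 30, 28]
Entering loop: for num in nums:

After execution: hits = 15
15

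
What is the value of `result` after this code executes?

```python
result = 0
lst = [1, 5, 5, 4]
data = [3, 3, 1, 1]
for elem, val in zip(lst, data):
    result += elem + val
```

Let's trace through this code step by step.

Initialize: result = 0
Initialize: lst = [1, 5, 5, 4]
Initialize: data = [3, 3, 1, 1]
Entering loop: for elem, val in zip(lst, data):

After execution: result = 23
23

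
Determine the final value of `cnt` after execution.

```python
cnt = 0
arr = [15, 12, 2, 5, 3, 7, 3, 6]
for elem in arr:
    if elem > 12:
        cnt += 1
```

Let's trace through this code step by step.

Initialize: cnt = 0
Initialize: arr = [15, 12, 2, 5, 3, 7, 3, 6]
Entering loop: for elem in arr:

After execution: cnt = 1
1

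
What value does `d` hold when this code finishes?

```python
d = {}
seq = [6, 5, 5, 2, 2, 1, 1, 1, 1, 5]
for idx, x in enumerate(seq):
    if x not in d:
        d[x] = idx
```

Let's trace through this code step by step.

Initialize: d = {}
Initialize: seq = [6, 5, 5, 2, 2, 1, 1, 1, 1, 5]
Entering loop: for idx, x in enumerate(seq):

After execution: d = {6: 0, 5: 1, 2: 3, 1: 5}
{6: 0, 5: 1, 2: 3, 1: 5}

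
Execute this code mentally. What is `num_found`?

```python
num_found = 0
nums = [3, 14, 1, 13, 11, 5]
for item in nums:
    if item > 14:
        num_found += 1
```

Let's trace through this code step by step.

Initialize: num_found = 0
Initialize: nums = [3, 14, 1, 13, 11, 5]
Entering loop: for item in nums:

After execution: num_found = 0
0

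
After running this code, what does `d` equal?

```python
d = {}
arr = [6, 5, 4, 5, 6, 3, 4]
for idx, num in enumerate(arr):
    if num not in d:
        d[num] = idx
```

Let's trace through this code step by step.

Initialize: d = {}
Initialize: arr = [6, 5, 4, 5, 6, 3, 4]
Entering loop: for idx, num in enumerate(arr):

After execution: d = {6: 0, 5: 1, 4: 2, 3: 5}
{6: 0, 5: 1, 4: 2, 3: 5}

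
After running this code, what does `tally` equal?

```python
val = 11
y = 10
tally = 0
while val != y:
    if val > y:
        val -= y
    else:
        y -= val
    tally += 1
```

Let's trace through this code step by step.

Initialize: val = 11
Initialize: y = 10
Initialize: tally = 0
Entering loop: while val != y:

After execution: tally = 10
10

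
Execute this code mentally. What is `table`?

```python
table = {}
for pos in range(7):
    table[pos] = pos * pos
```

Let's trace through this code step by step.

Initialize: table = {}
Entering loop: for pos in range(7):

After execution: table = {0: 0, 1: 1, 2: 4, 3: 9, 4: 16, 5: 25, 6: 36}
{0: 0, 1: 1, 2: 4, 3: 9, 4: 16, 5: 25, 6: 36}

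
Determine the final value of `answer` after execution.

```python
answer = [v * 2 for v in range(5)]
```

Let's trace through this code step by step.

Initialize: answer = [v * 2 for v in range(5)]

After execution: answer = [0, 2, 4, 6, 8]
[0, 2, 4, 6, 8]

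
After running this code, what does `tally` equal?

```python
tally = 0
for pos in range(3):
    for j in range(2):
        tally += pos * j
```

Let's trace through this code step by step.

Initialize: tally = 0
Entering loop: for pos in range(3):

After execution: tally = 3
3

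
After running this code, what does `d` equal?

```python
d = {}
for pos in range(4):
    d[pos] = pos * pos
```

Let's trace through this code step by step.

Initialize: d = {}
Entering loop: for pos in range(4):

After execution: d = {0: 0, 1: 1, 2: 4, 3: 9}
{0: 0, 1: 1, 2: 4, 3: 9}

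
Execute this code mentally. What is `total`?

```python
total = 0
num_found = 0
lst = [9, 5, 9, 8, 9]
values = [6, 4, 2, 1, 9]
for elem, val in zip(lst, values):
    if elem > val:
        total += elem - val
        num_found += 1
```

Let's trace through this code step by step.

Initialize: total = 0
Initialize: num_found = 0
Initialize: lst = [9, 5, 9, 8, 9]
Initialize: values = [6, 4, 2, 1, 9]
Entering loop: for elem, val in zip(lst, values):

After execution: total = 18
18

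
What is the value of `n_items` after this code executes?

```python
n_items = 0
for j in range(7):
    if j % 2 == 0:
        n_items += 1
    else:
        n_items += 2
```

Let's trace through this code step by step.

Initialize: n_items = 0
Entering loop: for j in range(7):

After execution: n_items = 10
10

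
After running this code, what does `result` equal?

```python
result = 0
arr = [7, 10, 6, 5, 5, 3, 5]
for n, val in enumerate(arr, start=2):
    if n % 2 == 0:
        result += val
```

Let's trace through this code step by step.

Initialize: result = 0
Initialize: arr = [7, 10, 6, 5, 5, 3, 5]
Entering loop: for n, val in enumerate(arr, start=2):

After execution: result = 23
23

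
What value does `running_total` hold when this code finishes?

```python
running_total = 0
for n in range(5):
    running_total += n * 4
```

Let's trace through this code step by step.

Initialize: running_total = 0
Entering loop: for n in range(5):

After execution: running_total = 40
40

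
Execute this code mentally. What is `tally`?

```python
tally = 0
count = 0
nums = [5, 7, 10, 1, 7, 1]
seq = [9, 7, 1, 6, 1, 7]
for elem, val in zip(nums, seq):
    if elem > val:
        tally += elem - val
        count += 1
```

Let's trace through this code step by step.

Initialize: tally = 0
Initialize: count = 0
Initialize: nums = [5, 7, 10, 1, 7, 1]
Initialize: seq = [9, 7, 1, 6, 1, 7]
Entering loop: for elem, val in zip(nums, seq):

After execution: tally = 15
15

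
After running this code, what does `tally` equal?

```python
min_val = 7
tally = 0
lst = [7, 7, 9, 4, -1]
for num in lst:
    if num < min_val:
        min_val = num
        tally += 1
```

Let's trace through this code step by step.

Initialize: min_val = 7
Initialize: tally = 0
Initialize: lst = [7, 7, 9, 4, -1]
Entering loop: for num in lst:

After execution: tally = 2
2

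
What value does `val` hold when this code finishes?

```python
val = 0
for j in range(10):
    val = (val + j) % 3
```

Let's trace through this code step by step.

Initialize: val = 0
Entering loop: for j in range(10):

After execution: val = 0
0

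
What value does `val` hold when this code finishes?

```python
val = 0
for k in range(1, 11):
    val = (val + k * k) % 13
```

Let's trace through this code step by step.

Initialize: val = 0
Entering loop: for k in range(1, 11):

After execution: val = 8
8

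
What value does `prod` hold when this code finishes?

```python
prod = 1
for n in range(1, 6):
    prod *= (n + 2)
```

Let's trace through this code step by step.

Initialize: prod = 1
Entering loop: for n in range(1, 6):

After execution: prod = 2520
2520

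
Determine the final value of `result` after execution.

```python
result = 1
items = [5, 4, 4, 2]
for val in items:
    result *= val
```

Let's trace through this code step by step.

Initialize: result = 1
Initialize: items = [5, 4, 4, 2]
Entering loop: for val in items:

After execution: result = 160
160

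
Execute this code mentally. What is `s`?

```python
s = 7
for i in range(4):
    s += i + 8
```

Let's trace through this code step by step.

Initialize: s = 7
Entering loop: for i in range(4):

After execution: s = 45
45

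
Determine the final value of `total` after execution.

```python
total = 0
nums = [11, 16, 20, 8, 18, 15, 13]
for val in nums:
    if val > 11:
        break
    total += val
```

Let's trace through this code step by step.

Initialize: total = 0
Initialize: nums = [11, 16, 20, 8, 18, 15, 13]
Entering loop: for val in nums:

After execution: total = 11
11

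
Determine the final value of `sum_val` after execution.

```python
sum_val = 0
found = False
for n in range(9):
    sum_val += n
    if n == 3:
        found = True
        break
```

Let's trace through this code step by step.

Initialize: sum_val = 0
Initialize: found = False
Entering loop: for n in range(9):

After execution: sum_val = 6
6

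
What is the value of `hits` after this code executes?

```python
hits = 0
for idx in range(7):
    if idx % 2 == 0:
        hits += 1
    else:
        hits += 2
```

Let's trace through this code step by step.

Initialize: hits = 0
Entering loop: for idx in range(7):

After execution: hits = 10
10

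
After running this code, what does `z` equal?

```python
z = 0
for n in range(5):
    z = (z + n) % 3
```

Let's trace through this code step by step.

Initialize: z = 0
Entering loop: for n in range(5):

After execution: z = 1
1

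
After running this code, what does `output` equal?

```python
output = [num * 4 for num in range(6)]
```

Let's trace through this code step by step.

Initialize: output = [num * 4 for num in range(6)]

After execution: output = [0, 4, 8, 12, 16, 20]
[0, 4, 8, 12, 16, 20]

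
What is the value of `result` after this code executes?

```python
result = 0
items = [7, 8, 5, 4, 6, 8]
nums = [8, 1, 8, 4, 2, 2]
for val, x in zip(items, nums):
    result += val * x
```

Let's trace through this code step by step.

Initialize: result = 0
Initialize: items = [7, 8, 5, 4, 6, 8]
Initialize: nums = [8, 1, 8, 4, 2, 2]
Entering loop: for val, x in zip(items, nums):

After execution: result = 148
148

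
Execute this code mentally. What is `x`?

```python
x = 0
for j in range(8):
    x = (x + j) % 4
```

Let's trace through this code step by step.

Initialize: x = 0
Entering loop: for j in range(8):

After execution: x = 0
0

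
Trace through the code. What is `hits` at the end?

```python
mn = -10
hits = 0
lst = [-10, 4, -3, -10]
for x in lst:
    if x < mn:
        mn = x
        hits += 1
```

Let's trace through this code step by step.

Initialize: mn = -10
Initialize: hits = 0
Initialize: lst = [-10, 4, -3, -10]
Entering loop: for x in lst:

After execution: hits = 0
0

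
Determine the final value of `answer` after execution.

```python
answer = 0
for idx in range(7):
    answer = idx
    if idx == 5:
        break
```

Let's trace through this code step by step.

Initialize: answer = 0
Entering loop: for idx in range(7):

After execution: answer = 5
5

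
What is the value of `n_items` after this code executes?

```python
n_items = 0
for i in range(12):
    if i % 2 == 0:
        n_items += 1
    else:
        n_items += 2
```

Let's trace through this code step by step.

Initialize: n_items = 0
Entering loop: for i in range(12):

After execution: n_items = 18
18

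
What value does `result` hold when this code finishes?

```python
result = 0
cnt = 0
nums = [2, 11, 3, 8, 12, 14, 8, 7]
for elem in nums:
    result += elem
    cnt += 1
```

Let's trace through this code step by step.

Initialize: result = 0
Initialize: cnt = 0
Initialize: nums = [2, 11, 3, 8, 12, 14, 8, 7]
Entering loop: for elem in nums:

After execution: result = 65
65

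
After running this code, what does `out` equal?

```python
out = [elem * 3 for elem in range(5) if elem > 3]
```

Let's trace through this code step by step.

Initialize: out = [elem * 3 for elem in range(5) if elem > 3]

After execution: out = [12]
[12]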